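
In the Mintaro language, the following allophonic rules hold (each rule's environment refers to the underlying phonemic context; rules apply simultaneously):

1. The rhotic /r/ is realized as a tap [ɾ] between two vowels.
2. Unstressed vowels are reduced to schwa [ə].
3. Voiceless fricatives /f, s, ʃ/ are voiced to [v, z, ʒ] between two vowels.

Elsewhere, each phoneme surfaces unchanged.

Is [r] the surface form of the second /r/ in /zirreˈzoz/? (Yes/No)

/r/ (between /r/ and /e/): rule 1 targets it, but not between two vowels → unchanged [r].
The actual realization is [r], which matches [r].

Yes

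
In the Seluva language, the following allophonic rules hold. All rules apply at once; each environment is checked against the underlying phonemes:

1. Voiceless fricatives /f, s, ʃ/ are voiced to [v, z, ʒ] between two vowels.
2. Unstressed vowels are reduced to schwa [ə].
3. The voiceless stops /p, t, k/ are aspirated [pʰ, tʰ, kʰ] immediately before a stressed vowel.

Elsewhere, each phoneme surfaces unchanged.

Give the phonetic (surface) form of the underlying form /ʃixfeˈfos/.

[ʃəxfəˈvos]

/ʃ/ (word-initial) is in the target of rule 1 but the environment (between two vowels) is not met → [ʃ].
/i/ meets the environment for rule 2 (in an unstressed syllable) → [ə].
/x/ (between /i/ and /f/): no rule targets it → [x].
/f/ (between /x/ and /e/) fails the environment for rule 1, so it stays [f].
/e/ (between /f/ and /f/) occurs in an unstressed syllable → [ə] by rule 2.
Rule 1 applies to /f/ (between /e/ and /o/: between two vowels) → [v].
/o/ — between /f/ and /s/; rule 2 does not apply here → [o].
/s/ (word-final) is in the target of rule 1 but the environment (between two vowels) is not met → [s].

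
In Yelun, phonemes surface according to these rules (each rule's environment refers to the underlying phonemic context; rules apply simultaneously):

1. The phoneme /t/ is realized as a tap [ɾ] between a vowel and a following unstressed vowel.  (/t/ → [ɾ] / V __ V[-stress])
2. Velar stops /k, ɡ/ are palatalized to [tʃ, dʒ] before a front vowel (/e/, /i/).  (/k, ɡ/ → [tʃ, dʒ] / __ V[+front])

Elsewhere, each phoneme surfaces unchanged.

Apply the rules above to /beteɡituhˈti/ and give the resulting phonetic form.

/b/ (word-initial): no rule targets it → [b].
/e/ (between /b/ and /t/) is unaffected → [e].
/t/ (between /e/ and /e/) occurs between a vowel and a following unstressed vowel → [ɾ] by rule 1.
/e/ (between /t/ and /ɡ/) is unaffected → [e].
/ɡ/ — between /e/ and /i/, before a front vowel — surfaces as [dʒ] (rule 2).
/i/ — not in any rule's target class → [i].
/t/ (between /i/ and /u/): between a vowel and a following unstressed vowel, so rule 1 applies → [ɾ].
/u/ stays [u].
/h/ (between /u/ and /t/): no rule targets it → [h].
/t/ (between /h/ and /i/) is in the target of rule 1 but the environment (between a vowel and a following unstressed vowel) is not met → [t].
/i/ (word-final) is unaffected → [i].

[beɾedʒiɾuhˈti]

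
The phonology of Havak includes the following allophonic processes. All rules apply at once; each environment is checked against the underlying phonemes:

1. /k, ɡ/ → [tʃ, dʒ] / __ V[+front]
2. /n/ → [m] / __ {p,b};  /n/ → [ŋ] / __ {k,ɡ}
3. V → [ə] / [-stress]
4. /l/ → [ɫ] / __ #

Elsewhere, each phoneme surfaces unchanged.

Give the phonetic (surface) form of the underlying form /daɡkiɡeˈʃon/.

[dəɡtʃədʒəˈʃon]

/a/ (between /d/ and /ɡ/): in an unstressed syllable, so rule 3 applies → [ə].
/ɡ/ (between /a/ and /k/) is in the target of rule 1 but the environment (before a front vowel) is not met → [ɡ].
/k/ meets the environment for rule 1 (before a front vowel) → [tʃ].
/i/ — between /k/ and /ɡ/, in an unstressed syllable — surfaces as [ə] (rule 3).
/ɡ/ (between /i/ and /e/): before a front vowel, so rule 1 applies → [dʒ].
Rule 3 applies to /e/ (between /ɡ/ and /ʃ/: in an unstressed syllable) → [ə].
/o/ (between /ʃ/ and /n/) is in the target of rule 3 but the environment (in an unstressed syllable) is not met → [o].
/n/ — word-final; rule 2 does not apply here → [n].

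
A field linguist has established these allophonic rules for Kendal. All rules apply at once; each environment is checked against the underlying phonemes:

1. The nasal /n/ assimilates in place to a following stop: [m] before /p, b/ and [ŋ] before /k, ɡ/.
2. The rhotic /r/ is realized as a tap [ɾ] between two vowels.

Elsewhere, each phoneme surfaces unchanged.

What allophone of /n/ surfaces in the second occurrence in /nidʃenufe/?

[n]

/n/ — between /e/ and /u/; rule 1 does not apply here → [n].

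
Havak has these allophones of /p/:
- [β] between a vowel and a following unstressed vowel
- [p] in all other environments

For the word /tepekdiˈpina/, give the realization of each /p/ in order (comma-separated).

Occurrence 1 (position 3): between a vowel and a following unstressed vowel → [β].
Occurrence 2 (position 8): no conditioning environment matches → elsewhere allophone [p].

[β], [p]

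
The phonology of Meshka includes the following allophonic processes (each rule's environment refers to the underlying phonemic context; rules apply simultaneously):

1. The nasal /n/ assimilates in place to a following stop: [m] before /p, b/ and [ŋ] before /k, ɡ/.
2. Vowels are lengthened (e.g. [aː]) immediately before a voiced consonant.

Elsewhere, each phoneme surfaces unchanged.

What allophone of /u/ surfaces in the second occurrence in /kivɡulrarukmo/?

[u]

/u/ (between /r/ and /k/): rule 2 targets it, but not before a voiced consonant → unchanged [u].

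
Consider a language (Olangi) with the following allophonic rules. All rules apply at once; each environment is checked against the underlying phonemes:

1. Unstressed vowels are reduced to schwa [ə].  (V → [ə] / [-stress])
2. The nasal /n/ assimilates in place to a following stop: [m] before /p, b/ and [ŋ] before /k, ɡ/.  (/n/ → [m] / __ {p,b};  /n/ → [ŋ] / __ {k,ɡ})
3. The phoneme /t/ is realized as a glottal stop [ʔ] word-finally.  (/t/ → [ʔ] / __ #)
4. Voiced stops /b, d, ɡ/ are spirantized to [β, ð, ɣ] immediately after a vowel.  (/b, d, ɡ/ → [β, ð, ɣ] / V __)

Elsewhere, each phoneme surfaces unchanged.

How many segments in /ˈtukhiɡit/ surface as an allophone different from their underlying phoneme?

4

Segments that undergo a rule: /i/ → [ə] (rule 1); /ɡ/ → [ɣ] (rule 4); /i/ → [ə] (rule 1); /t/ → [ʔ] (rule 3).
All other segments surface unchanged.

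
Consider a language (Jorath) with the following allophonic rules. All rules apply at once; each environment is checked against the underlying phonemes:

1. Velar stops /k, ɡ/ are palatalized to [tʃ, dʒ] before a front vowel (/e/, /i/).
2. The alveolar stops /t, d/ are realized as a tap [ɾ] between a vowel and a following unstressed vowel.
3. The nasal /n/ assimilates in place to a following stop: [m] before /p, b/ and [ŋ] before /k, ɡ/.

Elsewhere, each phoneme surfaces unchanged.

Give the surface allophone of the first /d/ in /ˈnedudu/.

[ɾ]

/d/ — between /e/ and /u/, between a vowel and a following unstressed vowel — surfaces as [ɾ] (rule 2).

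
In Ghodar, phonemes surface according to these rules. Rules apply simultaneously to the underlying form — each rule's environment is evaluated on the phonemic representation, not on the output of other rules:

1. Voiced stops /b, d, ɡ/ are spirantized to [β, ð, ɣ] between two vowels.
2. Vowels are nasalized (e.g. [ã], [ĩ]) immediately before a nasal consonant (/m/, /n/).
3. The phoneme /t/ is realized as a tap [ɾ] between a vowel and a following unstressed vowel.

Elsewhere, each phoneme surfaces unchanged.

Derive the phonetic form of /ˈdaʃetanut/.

/d/ (word-initial) fails the environment for rule 1, so it stays [d].
/a/ (between /d/ and /ʃ/): rule 2 targets it, but not before a nasal consonant → unchanged [a].
/ʃ/ stays [ʃ].
/e/ (between /ʃ/ and /t/): rule 2 targets it, but not before a nasal consonant → unchanged [e].
/t/ — between /e/ and /a/, between a vowel and a following unstressed vowel — surfaces as [ɾ] (rule 3).
/a/ (between /t/ and /n/): before a nasal consonant, so rule 2 applies → [ã].
/n/ (between /a/ and /u/): no rule targets it → [n].
/u/ (between /n/ and /t/): rule 2 targets it, but not before a nasal consonant → unchanged [u].
/t/ (word-final): rule 3 targets it, but not between a vowel and a following unstressed vowel → unchanged [t].

[ˈdaʃeɾãnut]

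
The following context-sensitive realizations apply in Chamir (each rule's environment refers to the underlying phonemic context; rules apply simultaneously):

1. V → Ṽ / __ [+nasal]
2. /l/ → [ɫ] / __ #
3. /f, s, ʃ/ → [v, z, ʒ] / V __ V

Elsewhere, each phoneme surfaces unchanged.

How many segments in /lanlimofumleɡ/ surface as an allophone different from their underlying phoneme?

4

Segments that undergo a rule: /a/ → [ã] (rule 1); /i/ → [ĩ] (rule 1); /f/ → [v] (rule 3); /u/ → [ũ] (rule 1).
All other segments surface unchanged.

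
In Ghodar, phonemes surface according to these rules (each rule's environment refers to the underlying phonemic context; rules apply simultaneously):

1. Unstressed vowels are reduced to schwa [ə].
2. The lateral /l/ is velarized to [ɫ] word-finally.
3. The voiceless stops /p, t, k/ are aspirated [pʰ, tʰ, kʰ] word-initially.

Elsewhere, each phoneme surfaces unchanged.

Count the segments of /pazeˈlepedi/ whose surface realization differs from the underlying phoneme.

5

Segments that undergo a rule: /p/ → [pʰ] (rule 3); /a/ → [ə] (rule 1); /e/ → [ə] (rule 1); /e/ → [ə] (rule 1); /i/ → [ə] (rule 1).
All other segments surface unchanged.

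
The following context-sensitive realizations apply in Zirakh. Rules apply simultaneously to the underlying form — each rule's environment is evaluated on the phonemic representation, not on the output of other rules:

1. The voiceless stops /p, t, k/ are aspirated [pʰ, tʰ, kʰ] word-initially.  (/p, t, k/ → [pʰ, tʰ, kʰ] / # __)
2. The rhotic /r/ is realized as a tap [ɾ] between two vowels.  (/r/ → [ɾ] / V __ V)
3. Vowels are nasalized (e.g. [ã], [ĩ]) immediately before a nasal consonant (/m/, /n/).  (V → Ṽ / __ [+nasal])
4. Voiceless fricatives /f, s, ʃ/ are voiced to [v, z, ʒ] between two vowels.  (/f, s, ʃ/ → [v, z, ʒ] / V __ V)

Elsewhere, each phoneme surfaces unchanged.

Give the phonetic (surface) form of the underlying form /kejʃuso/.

[kʰejʃuzo]

/k/ — word-initial, word-initially — surfaces as [kʰ] (rule 1).
/e/ — between /k/ and /j/; rule 3 does not apply here → [e].
/j/ (between /e/ and /ʃ/): no rule targets it → [j].
/ʃ/ (between /j/ and /u/): rule 4 targets it, but not between two vowels → unchanged [ʃ].
/u/ (between /ʃ/ and /s/): rule 3 targets it, but not before a nasal consonant → unchanged [u].
/s/ (between /u/ and /o/): between two vowels, so rule 4 applies → [z].
/o/ (word-final) fails the environment for rule 3, so it stays [o].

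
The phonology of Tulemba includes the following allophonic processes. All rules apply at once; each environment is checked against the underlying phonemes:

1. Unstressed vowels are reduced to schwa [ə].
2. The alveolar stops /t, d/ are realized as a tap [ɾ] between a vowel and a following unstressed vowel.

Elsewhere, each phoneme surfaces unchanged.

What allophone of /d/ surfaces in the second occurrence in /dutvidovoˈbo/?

/d/ (between /i/ and /o/): between a vowel and a following unstressed vowel, so rule 2 applies → [ɾ].

[ɾ]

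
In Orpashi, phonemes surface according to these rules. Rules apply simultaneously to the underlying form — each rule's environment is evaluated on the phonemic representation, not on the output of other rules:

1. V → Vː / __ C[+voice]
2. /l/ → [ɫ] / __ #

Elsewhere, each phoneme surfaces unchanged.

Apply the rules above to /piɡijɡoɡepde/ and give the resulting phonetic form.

[piːɡiːjɡoːɡepde]

/p/ — not in any rule's target class → [p].
/i/ meets the environment for rule 1 (before a voiced consonant) → [iː].
/ɡ/ (between /i/ and /i/): no rule targets it → [ɡ].
/i/ meets the environment for rule 1 (before a voiced consonant) → [iː].
/j/ (between /i/ and /ɡ/) is unaffected → [j].
/ɡ/ stays [ɡ].
/o/ (between /ɡ/ and /ɡ/): before a voiced consonant, so rule 1 applies → [oː].
/ɡ/ stays [ɡ].
/e/ (between /ɡ/ and /p/) is in the target of rule 1 but the environment (before a voiced consonant) is not met → [e].
/p/ stays [p].
/d/ (between /p/ and /e/) is unaffected → [d].
/e/ (word-final): rule 1 targets it, but not before a voiced consonant → unchanged [e].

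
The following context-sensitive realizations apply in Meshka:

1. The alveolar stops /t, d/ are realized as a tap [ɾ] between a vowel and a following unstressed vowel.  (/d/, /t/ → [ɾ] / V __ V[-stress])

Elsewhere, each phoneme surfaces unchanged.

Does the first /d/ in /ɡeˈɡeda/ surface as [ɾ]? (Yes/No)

/d/ — between /e/ and /a/, between a vowel and a following unstressed vowel — surfaces as [ɾ] (rule 1).
The actual realization is [ɾ], which matches [ɾ].

Yes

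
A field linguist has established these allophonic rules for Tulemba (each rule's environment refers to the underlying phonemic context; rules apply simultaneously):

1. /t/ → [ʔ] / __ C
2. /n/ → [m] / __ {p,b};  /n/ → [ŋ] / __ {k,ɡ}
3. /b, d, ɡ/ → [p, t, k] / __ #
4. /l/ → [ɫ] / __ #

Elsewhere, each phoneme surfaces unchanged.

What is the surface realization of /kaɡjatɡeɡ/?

/k/ stays [k].
/a/ — not in any rule's target class → [a].
/ɡ/ (between /a/ and /j/) fails the environment for rule 3, so it stays [ɡ].
/j/ stays [j].
/a/ stays [a].
/t/ — between /a/ and /ɡ/, immediately before a consonant — surfaces as [ʔ] (rule 1).
/ɡ/ — between /t/ and /e/; rule 3 does not apply here → [ɡ].
/e/ stays [e].
/ɡ/ meets the environment for rule 3 (word-finally) → [k].

[kaɡjaʔɡek]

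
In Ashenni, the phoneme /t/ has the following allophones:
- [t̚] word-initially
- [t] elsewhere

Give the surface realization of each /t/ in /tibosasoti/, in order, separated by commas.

Occurrence 1 (position 1): word-initially → [t̚].
Occurrence 2 (position 9): no conditioning environment matches → elsewhere allophone [t].

[t̚], [t]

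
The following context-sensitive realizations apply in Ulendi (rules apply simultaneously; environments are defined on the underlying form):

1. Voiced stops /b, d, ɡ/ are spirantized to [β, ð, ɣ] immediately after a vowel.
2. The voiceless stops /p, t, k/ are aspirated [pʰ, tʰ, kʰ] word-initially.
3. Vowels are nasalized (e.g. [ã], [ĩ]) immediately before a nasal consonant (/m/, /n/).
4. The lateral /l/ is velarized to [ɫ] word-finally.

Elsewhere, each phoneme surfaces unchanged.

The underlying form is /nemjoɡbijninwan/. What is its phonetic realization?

/e/ (between /n/ and /m/): before a nasal consonant, so rule 3 applies → [ẽ].
/o/ (between /j/ and /ɡ/) is in the target of rule 3 but the environment (before a nasal consonant) is not met → [o].
/ɡ/ meets the environment for rule 1 (immediately after a vowel) → [ɣ].
/b/ (between /ɡ/ and /i/) fails the environment for rule 1, so it stays [b].
/i/ (between /b/ and /j/) is in the target of rule 3 but the environment (before a nasal consonant) is not met → [i].
/i/ (between /n/ and /n/) occurs before a nasal consonant → [ĩ] by rule 3.
/a/ meets the environment for rule 3 (before a nasal consonant) → [ã].

[nẽmjoɣbijnĩnwãn]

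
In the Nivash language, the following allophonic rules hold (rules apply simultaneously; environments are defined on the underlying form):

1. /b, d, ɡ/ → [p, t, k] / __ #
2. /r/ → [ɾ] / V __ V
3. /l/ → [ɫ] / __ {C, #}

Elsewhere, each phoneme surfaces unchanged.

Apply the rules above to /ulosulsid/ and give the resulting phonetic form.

/u/ stays [u].
/l/ — between /u/ and /o/; rule 3 does not apply here → [l].
/o/ (between /l/ and /s/) is unaffected → [o].
/s/ (between /o/ and /u/) is unaffected → [s].
/u/ (between /s/ and /l/) is unaffected → [u].
Rule 3 applies to /l/ (between /u/ and /s/: word-finally or immediately before a consonant) → [ɫ].
/s/ (between /l/ and /i/): no rule targets it → [s].
/i/ (between /s/ and /d/): no rule targets it → [i].
/d/ meets the environment for rule 1 (word-finally) → [t].

[ulosuɫsit]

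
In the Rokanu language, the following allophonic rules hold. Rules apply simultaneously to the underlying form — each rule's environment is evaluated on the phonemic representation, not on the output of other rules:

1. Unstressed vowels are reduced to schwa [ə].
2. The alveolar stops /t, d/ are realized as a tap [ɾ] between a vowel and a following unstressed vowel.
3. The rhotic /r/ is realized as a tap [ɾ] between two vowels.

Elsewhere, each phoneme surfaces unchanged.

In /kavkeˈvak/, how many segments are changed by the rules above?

2

Segments that undergo a rule: /a/ → [ə] (rule 1); /e/ → [ə] (rule 1).
All other segments surface unchanged.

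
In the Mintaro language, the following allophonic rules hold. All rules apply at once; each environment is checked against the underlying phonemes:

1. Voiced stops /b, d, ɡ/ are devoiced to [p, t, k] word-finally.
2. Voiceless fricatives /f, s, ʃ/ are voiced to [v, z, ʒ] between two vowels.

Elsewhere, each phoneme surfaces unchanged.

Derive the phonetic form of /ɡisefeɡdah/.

/ɡ/ (word-initial) fails the environment for rule 1, so it stays [ɡ].
/i/ (between /ɡ/ and /s/): no rule targets it → [i].
/s/ — between /i/ and /e/, between two vowels — surfaces as [z] (rule 2).
/e/ (between /s/ and /f/) is unaffected → [e].
/f/ (between /e/ and /e/) occurs between two vowels → [v] by rule 2.
/e/ — not in any rule's target class → [e].
/ɡ/ (between /e/ and /d/): rule 1 targets it, but not word-finally → unchanged [ɡ].
/d/ — between /ɡ/ and /a/; rule 1 does not apply here → [d].
/a/ — not in any rule's target class → [a].
/h/ (word-final): no rule targets it → [h].

[ɡizeveɡdah]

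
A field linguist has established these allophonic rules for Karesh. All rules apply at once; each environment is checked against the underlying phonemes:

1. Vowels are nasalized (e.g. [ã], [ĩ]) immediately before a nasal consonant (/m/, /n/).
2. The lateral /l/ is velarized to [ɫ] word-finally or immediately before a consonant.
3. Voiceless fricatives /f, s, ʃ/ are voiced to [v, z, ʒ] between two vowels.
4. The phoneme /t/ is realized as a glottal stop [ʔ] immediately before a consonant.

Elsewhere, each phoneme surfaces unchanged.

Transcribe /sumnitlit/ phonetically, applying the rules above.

/s/ — word-initial; rule 3 does not apply here → [s].
Rule 1 applies to /u/ (between /s/ and /m/: before a nasal consonant) → [ũ].
/m/ (between /u/ and /n/) is unaffected → [m].
/n/ (between /m/ and /i/) is unaffected → [n].
/i/ (between /n/ and /t/) fails the environment for rule 1, so it stays [i].
/t/ meets the environment for rule 4 (immediately before a consonant) → [ʔ].
/l/ (between /t/ and /i/): rule 2 targets it, but not word-finally or immediately before a consonant → unchanged [l].
/i/ — between /l/ and /t/; rule 1 does not apply here → [i].
/t/ (word-final) fails the environment for rule 4, so it stays [t].

[sũmniʔlit]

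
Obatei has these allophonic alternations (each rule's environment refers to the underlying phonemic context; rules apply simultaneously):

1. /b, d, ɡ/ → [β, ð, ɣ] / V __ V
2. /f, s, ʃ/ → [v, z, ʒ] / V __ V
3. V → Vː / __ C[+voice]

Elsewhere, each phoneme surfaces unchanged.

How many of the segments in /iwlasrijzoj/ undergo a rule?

3

Segments that undergo a rule: /i/ → [iː] (rule 3); /i/ → [iː] (rule 3); /o/ → [oː] (rule 3).
All other segments surface unchanged.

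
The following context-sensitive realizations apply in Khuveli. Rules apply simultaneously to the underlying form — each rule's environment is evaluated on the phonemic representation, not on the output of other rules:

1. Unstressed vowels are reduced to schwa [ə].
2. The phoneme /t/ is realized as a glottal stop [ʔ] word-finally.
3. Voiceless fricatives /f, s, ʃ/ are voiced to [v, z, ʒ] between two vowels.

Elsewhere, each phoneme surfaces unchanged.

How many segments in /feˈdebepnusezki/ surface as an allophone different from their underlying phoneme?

6

Segments that undergo a rule: /e/ → [ə] (rule 1); /e/ → [ə] (rule 1); /u/ → [ə] (rule 1); /s/ → [z] (rule 3); /e/ → [ə] (rule 1); /i/ → [ə] (rule 1).
All other segments surface unchanged.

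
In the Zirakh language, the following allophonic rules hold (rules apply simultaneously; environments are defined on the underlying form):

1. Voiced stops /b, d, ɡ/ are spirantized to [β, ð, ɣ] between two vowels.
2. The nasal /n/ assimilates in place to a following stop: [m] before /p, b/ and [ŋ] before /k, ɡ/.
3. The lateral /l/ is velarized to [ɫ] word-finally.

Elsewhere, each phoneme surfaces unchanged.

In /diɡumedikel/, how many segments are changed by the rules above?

3

Segments that undergo a rule: /ɡ/ → [ɣ] (rule 1); /d/ → [ð] (rule 1); /l/ → [ɫ] (rule 3).
All other segments surface unchanged.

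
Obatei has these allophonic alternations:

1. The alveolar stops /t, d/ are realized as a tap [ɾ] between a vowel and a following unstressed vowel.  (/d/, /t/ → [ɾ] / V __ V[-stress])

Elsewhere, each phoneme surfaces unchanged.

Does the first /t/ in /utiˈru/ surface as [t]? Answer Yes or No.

No

/t/ (between /u/ and /i/): between a vowel and a following unstressed vowel, so rule 1 applies → [ɾ].
The actual realization is [ɾ], not [t].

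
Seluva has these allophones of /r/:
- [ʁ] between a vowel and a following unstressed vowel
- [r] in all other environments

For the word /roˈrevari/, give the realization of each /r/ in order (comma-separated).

[r], [r], [ʁ]

Occurrence 1 (position 1): no conditioning environment matches → elsewhere allophone [r].
Occurrence 2 (position 3): no conditioning environment matches → elsewhere allophone [r].
Occurrence 3 (position 7): between a vowel and a following unstressed vowel → [ʁ].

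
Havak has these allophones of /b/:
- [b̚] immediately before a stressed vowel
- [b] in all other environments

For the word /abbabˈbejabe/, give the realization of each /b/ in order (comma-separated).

Occurrence 1 (position 2): no conditioning environment matches → elsewhere allophone [b].
Occurrence 2 (position 3): no conditioning environment matches → elsewhere allophone [b].
Occurrence 3 (position 5): no conditioning environment matches → elsewhere allophone [b].
Occurrence 4 (position 6): immediately before a stressed vowel → [b̚].
Occurrence 5 (position 10): no conditioning environment matches → elsewhere allophone [b].

[b], [b], [b], [b̚], [b]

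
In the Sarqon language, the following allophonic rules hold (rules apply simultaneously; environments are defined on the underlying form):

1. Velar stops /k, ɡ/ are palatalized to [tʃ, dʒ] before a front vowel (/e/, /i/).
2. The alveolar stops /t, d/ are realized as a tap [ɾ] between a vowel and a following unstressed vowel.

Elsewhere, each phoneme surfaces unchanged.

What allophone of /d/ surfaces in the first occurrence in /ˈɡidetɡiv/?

[ɾ]

/d/ (between /i/ and /e/): between a vowel and a following unstressed vowel, so rule 2 applies → [ɾ].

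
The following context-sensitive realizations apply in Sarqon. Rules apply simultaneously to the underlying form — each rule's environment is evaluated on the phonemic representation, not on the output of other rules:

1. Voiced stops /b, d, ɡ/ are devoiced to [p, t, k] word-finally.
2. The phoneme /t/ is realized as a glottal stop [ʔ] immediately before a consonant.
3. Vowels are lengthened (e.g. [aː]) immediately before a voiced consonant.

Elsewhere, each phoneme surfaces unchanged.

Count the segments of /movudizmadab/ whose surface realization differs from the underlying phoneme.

Segments that undergo a rule: /o/ → [oː] (rule 3); /u/ → [uː] (rule 3); /i/ → [iː] (rule 3); /a/ → [aː] (rule 3); /a/ → [aː] (rule 3); /b/ → [p] (rule 1).
All other segments surface unchanged.

6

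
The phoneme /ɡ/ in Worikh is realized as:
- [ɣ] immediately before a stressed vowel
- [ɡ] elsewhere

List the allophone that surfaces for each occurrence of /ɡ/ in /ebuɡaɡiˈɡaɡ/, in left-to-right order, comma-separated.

Occurrence 1 (position 4): no conditioning environment matches → elsewhere allophone [ɡ].
Occurrence 2 (position 6): no conditioning environment matches → elsewhere allophone [ɡ].
Occurrence 3 (position 8): immediately before a stressed vowel → [ɣ].
Occurrence 4 (position 10): no conditioning environment matches → elsewhere allophone [ɡ].

[ɡ], [ɡ], [ɣ], [ɡ]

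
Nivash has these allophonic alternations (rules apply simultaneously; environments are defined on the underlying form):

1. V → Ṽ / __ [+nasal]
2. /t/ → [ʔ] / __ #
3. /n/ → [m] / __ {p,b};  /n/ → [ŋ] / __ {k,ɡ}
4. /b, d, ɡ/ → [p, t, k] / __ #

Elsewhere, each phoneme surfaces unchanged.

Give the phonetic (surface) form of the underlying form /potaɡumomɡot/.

/p/ stays [p].
/o/ (between /p/ and /t/) is in the target of rule 1 but the environment (before a nasal consonant) is not met → [o].
/t/ — between /o/ and /a/; rule 2 does not apply here → [t].
/a/ (between /t/ and /ɡ/) fails the environment for rule 1, so it stays [a].
/ɡ/ (between /a/ and /u/) is in the target of rule 4 but the environment (word-finally) is not met → [ɡ].
/u/ meets the environment for rule 1 (before a nasal consonant) → [ũ].
/m/ (between /u/ and /o/) is unaffected → [m].
Rule 1 applies to /o/ (between /m/ and /m/: before a nasal consonant) → [õ].
/m/ stays [m].
/ɡ/ (between /m/ and /o/): rule 4 targets it, but not word-finally → unchanged [ɡ].
/o/ — between /ɡ/ and /t/; rule 1 does not apply here → [o].
/t/ (word-final): word-finally, so rule 2 applies → [ʔ].

[potaɡũmõmɡoʔ]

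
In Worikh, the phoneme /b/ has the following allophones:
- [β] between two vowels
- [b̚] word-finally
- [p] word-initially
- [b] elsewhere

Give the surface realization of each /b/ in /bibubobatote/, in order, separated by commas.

Occurrence 1 (position 1): word-initially → [p].
Occurrence 2 (position 3): between two vowels → [β].
Occurrence 3 (position 5): between two vowels → [β].
Occurrence 4 (position 7): between two vowels → [β].

[p], [β], [β], [β]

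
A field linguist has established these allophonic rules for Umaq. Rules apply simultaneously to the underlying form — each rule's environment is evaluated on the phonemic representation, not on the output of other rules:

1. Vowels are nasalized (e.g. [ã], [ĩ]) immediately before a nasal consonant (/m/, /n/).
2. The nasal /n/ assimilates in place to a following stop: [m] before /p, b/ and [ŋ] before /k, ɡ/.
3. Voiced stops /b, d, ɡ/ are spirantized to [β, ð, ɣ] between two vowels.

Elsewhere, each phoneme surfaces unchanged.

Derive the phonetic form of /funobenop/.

[fũnoβẽnop]

/u/ — between /f/ and /n/, before a nasal consonant — surfaces as [ũ] (rule 1).
/n/ — between /u/ and /o/; rule 2 does not apply here → [n].
/o/ (between /n/ and /b/) fails the environment for rule 1, so it stays [o].
/b/ — between /o/ and /e/, between two vowels — surfaces as [β] (rule 3).
/e/ meets the environment for rule 1 (before a nasal consonant) → [ẽ].
/n/ (between /e/ and /o/) fails the environment for rule 2, so it stays [n].
/o/ (between /n/ and /p/): rule 1 targets it, but not before a nasal consonant → unchanged [o].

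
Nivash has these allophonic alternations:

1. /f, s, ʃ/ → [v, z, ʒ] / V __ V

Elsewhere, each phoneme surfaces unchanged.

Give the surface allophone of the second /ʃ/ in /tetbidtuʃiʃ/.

/ʃ/ (word-final) fails the environment for rule 1, so it stays [ʃ].

[ʃ]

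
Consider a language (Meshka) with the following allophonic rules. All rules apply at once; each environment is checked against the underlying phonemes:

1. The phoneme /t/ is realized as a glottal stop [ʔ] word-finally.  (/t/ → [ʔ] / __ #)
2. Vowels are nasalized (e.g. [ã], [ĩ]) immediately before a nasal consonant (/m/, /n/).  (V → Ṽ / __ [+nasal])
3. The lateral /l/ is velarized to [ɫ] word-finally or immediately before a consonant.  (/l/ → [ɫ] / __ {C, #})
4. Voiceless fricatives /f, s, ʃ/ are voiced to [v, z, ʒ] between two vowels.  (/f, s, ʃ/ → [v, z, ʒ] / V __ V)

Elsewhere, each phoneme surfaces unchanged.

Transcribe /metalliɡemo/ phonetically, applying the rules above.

[metaɫliɡẽmo]

/m/ — not in any rule's target class → [m].
/e/ (between /m/ and /t/): rule 2 targets it, but not before a nasal consonant → unchanged [e].
/t/ (between /e/ and /a/) fails the environment for rule 1, so it stays [t].
/a/ — between /t/ and /l/; rule 2 does not apply here → [a].
/l/ (between /a/ and /l/): word-finally or immediately before a consonant, so rule 3 applies → [ɫ].
/l/ (between /l/ and /i/) fails the environment for rule 3, so it stays [l].
/i/ (between /l/ and /ɡ/) fails the environment for rule 2, so it stays [i].
/ɡ/ (between /i/ and /e/) is unaffected → [ɡ].
/e/ (between /ɡ/ and /m/) occurs before a nasal consonant → [ẽ] by rule 2.
/m/ — not in any rule's target class → [m].
/o/ — word-final; rule 2 does not apply here → [o].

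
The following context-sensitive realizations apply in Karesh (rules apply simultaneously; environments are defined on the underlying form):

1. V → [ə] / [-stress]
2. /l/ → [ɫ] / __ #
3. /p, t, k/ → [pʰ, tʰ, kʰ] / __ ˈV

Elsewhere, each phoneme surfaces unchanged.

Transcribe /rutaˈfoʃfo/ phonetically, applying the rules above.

[rətəˈfoʃfə]

/u/ meets the environment for rule 1 (in an unstressed syllable) → [ə].
/t/ (between /u/ and /a/): rule 3 targets it, but not immediately before a stressed vowel → unchanged [t].
/a/ meets the environment for rule 1 (in an unstressed syllable) → [ə].
/o/ (between /f/ and /ʃ/) is in the target of rule 1 but the environment (in an unstressed syllable) is not met → [o].
/o/ (word-final): in an unstressed syllable, so rule 1 applies → [ə].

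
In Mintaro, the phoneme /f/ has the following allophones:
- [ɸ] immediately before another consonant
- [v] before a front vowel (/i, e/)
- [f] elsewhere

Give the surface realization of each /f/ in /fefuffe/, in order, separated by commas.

[v], [f], [ɸ], [v]

Occurrence 1 (position 1): before a front vowel (/i, e/) → [v].
Occurrence 2 (position 3): no conditioning environment matches → elsewhere allophone [f].
Occurrence 3 (position 5): immediately before another consonant → [ɸ].
Occurrence 4 (position 6): before a front vowel (/i, e/) → [v].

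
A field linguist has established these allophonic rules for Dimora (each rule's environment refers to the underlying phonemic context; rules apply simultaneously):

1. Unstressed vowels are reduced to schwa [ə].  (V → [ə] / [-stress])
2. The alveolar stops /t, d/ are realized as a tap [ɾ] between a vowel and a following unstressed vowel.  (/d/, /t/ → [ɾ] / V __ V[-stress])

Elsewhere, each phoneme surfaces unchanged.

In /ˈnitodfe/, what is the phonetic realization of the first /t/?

Rule 2 applies to /t/ (between /i/ and /o/: between a vowel and a following unstressed vowel) → [ɾ].

[ɾ]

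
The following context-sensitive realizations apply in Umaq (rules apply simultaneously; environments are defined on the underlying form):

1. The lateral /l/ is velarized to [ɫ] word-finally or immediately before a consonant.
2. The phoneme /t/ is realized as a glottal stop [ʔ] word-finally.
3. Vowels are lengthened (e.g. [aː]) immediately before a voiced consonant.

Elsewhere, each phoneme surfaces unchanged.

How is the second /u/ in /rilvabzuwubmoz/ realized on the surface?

[uː]

/u/ (between /w/ and /b/) occurs before a voiced consonant → [uː] by rule 3.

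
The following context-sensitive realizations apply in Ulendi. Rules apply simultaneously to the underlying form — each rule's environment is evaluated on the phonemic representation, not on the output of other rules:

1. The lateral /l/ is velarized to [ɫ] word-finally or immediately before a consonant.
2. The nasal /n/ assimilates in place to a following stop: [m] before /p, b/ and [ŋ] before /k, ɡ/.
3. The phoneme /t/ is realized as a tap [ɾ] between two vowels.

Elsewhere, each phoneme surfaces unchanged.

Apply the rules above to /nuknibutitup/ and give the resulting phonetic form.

/n/ (word-initial) fails the environment for rule 2, so it stays [n].
/u/ stays [u].
/k/ (between /u/ and /n/) is unaffected → [k].
/n/ (between /k/ and /i/): rule 2 targets it, but not before a labial or velar stop → unchanged [n].
/i/ stays [i].
/b/ (between /i/ and /u/): no rule targets it → [b].
/u/ (between /b/ and /t/): no rule targets it → [u].
/t/ (between /u/ and /i/) occurs between two vowels → [ɾ] by rule 3.
/i/ (between /t/ and /t/) is unaffected → [i].
/t/ meets the environment for rule 3 (between two vowels) → [ɾ].
/u/ — not in any rule's target class → [u].
/p/ (word-final) is unaffected → [p].

[nuknibuɾiɾup]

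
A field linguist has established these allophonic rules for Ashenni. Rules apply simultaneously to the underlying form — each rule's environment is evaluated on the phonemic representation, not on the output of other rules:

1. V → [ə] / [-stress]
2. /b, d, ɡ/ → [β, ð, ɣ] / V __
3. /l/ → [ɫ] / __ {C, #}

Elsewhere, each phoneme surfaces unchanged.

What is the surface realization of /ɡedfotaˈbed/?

[ɡəðfətəˈβeð]

/ɡ/ (word-initial) is in the target of rule 2 but the environment (immediately after a vowel) is not met → [ɡ].
/e/ (between /ɡ/ and /d/) occurs in an unstressed syllable → [ə] by rule 1.
Rule 2 applies to /d/ (between /e/ and /f/: immediately after a vowel) → [ð].
/f/ stays [f].
/o/ — between /f/ and /t/, in an unstressed syllable — surfaces as [ə] (rule 1).
/t/ (between /o/ and /a/) is unaffected → [t].
/a/ (between /t/ and /b/): in an unstressed syllable, so rule 1 applies → [ə].
/b/ — between /a/ and /e/, immediately after a vowel — surfaces as [β] (rule 2).
/e/ (between /b/ and /d/): rule 1 targets it, but not in an unstressed syllable → unchanged [e].
Rule 2 applies to /d/ (word-final: immediately after a vowel) → [ð].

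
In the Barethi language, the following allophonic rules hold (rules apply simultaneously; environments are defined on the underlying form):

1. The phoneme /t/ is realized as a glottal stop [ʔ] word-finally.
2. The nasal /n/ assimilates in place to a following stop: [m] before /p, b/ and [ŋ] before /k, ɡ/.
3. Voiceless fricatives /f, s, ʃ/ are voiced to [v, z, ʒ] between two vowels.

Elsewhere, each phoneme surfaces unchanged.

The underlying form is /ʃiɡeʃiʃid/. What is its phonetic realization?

/ʃ/ (word-initial) fails the environment for rule 3, so it stays [ʃ].
/i/ — not in any rule's target class → [i].
/ɡ/ — not in any rule's target class → [ɡ].
/e/ stays [e].
/ʃ/ meets the environment for rule 3 (between two vowels) → [ʒ].
/i/ (between /ʃ/ and /ʃ/) is unaffected → [i].
/ʃ/ — between /i/ and /i/, between two vowels — surfaces as [ʒ] (rule 3).
/i/ (between /ʃ/ and /d/): no rule targets it → [i].
/d/ — not in any rule's target class → [d].

[ʃiɡeʒiʒid]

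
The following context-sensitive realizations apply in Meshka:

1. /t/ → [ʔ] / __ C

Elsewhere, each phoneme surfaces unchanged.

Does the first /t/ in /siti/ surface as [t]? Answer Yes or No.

/t/ (between /i/ and /i/): rule 1 targets it, but not immediately before a consonant → unchanged [t].
The actual realization is [t], which matches [t].

Yes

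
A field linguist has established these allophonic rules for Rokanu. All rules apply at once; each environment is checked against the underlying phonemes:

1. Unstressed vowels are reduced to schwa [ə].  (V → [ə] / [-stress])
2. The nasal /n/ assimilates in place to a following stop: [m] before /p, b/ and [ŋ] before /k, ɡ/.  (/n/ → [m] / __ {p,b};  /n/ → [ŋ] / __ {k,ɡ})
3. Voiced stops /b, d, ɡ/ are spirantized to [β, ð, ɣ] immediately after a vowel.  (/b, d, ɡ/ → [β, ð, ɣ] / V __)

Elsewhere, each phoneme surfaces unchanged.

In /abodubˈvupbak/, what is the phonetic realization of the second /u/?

[u]

/u/ (between /v/ and /p/) is in the target of rule 1 but the environment (in an unstressed syllable) is not met → [u].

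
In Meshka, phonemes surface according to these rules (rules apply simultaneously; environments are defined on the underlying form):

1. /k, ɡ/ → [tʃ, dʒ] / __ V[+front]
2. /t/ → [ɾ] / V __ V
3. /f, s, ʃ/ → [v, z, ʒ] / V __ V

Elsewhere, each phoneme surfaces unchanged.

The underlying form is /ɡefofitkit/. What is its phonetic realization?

/ɡ/ (word-initial) occurs before a front vowel → [dʒ] by rule 1.
/e/ (between /ɡ/ and /f/) is unaffected → [e].
/f/ meets the environment for rule 3 (between two vowels) → [v].
/o/ — not in any rule's target class → [o].
/f/ — between /o/ and /i/, between two vowels — surfaces as [v] (rule 3).
/i/ — not in any rule's target class → [i].
/t/ (between /i/ and /k/) is in the target of rule 2 but the environment (between two vowels) is not met → [t].
/k/ (between /t/ and /i/): before a front vowel, so rule 1 applies → [tʃ].
/i/ stays [i].
/t/ (word-final): rule 2 targets it, but not between two vowels → unchanged [t].

[dʒevovittʃit]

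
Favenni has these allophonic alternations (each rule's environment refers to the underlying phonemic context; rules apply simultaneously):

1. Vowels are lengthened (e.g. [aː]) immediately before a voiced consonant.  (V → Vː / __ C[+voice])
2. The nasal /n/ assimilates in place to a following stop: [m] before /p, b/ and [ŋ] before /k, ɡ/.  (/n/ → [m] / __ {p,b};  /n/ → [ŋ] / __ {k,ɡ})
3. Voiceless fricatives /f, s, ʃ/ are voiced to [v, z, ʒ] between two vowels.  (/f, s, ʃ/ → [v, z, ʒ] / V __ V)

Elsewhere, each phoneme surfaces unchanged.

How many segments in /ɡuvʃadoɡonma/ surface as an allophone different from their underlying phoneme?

Segments that undergo a rule: /u/ → [uː] (rule 1); /a/ → [aː] (rule 1); /o/ → [oː] (rule 1); /o/ → [oː] (rule 1).
All other segments surface unchanged.

4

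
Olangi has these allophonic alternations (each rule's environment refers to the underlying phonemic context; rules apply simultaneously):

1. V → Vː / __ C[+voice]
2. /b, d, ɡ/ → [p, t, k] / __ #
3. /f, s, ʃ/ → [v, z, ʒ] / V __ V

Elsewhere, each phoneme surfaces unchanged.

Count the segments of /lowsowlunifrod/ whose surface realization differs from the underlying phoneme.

5

Segments that undergo a rule: /o/ → [oː] (rule 1); /o/ → [oː] (rule 1); /u/ → [uː] (rule 1); /o/ → [oː] (rule 1); /d/ → [t] (rule 2).
All other segments surface unchanged.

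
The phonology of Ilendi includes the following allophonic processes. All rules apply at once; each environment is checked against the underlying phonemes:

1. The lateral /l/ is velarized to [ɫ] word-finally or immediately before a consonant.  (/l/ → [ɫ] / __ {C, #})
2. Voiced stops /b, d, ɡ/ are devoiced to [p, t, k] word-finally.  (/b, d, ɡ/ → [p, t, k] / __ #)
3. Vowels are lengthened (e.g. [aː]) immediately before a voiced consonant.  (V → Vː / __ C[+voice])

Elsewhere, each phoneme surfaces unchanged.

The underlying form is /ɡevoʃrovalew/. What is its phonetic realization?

[ɡeːvoʃroːvaːleːw]

/ɡ/ (word-initial) is in the target of rule 2 but the environment (word-finally) is not met → [ɡ].
/e/ (between /ɡ/ and /v/): before a voiced consonant, so rule 3 applies → [eː].
/v/ — not in any rule's target class → [v].
/o/ (between /v/ and /ʃ/): rule 3 targets it, but not before a voiced consonant → unchanged [o].
/ʃ/ (between /o/ and /r/): no rule targets it → [ʃ].
/r/ stays [r].
/o/ — between /r/ and /v/, before a voiced consonant — surfaces as [oː] (rule 3).
/v/ — not in any rule's target class → [v].
/a/ — between /v/ and /l/, before a voiced consonant — surfaces as [aː] (rule 3).
/l/ (between /a/ and /e/) fails the environment for rule 1, so it stays [l].
/e/ — between /l/ and /w/, before a voiced consonant — surfaces as [eː] (rule 3).
/w/ (word-final) is unaffected → [w].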